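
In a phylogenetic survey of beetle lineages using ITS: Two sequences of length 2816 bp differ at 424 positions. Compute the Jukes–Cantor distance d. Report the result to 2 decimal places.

0.17

p = 424/2816 ≈ 0.150568.
d = −(3/4) ln(1 − 4p/3) = −0.75 ln(1 − 0.200757) = −0.75 ln(0.799243)
  = −0.75 × (-0.224090) = 0.168068 substitutions/site.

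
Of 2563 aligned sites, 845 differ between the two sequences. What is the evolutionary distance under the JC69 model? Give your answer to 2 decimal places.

0.43

p = 845/2563 ≈ 0.329692.
d = −(3/4) ln(1 − 4p/3) = −0.75 ln(1 − 0.439589) = −0.75 ln(0.560411)
  = −0.75 × (-0.579085) = 0.434314 substitutions/site.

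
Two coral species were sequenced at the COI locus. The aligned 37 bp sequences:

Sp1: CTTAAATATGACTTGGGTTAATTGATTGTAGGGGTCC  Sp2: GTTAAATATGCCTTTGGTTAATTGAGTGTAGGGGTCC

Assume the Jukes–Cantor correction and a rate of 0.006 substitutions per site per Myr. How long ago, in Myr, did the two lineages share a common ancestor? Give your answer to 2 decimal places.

The sequences differ at 4 of 37 sites (1, 11, 15, 26), so p = 4/37 ≈ 0.108108.
d = −(3/4) ln(1 − 4p/3) = −0.75 ln(1 − 0.144144) = −0.75 ln(0.855856)
  = −0.75 × (-0.155653) = 0.116740 substitutions/site.
Under a molecular clock d = 2μt, so t = d/(2μ) = 0.116740 / (2 × 0.006) = 9.73 Myr.

9.73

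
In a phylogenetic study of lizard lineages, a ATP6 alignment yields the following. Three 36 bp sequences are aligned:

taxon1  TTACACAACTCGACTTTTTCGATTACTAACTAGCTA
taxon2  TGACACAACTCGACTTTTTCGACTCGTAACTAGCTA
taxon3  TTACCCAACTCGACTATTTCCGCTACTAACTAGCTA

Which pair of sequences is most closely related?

taxon1–taxon2: 4/36 differ, p = 0.111, d = 0.120.
taxon1–taxon3: 5/36 differ, p = 0.139, d = 0.154.
taxon2–taxon3: 7/36 differ, p = 0.194, d = 0.225.
The smallest distance is between taxon1 and taxon2.

taxon1 and taxon2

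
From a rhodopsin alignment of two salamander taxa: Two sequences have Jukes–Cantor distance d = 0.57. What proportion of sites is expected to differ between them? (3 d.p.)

p = (3/4)(1 − e^(−4d/3)) = 0.75 × (1 − e^(-0.76)) = 0.75 × (1 − 0.467666) = 0.399251.

0.399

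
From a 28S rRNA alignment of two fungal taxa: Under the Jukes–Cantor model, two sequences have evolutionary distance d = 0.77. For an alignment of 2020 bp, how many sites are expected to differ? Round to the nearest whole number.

972

Invert JC69: p = (3/4)(1 − e^(−4d/3)) = 0.75 × (1 − e^(-1.026667)) = 0.75 × (1 − 0.358199) = 0.481351.
Expected differing sites = pL ≈ 0.481351 × 2020 = 972.32902 ≈ 972.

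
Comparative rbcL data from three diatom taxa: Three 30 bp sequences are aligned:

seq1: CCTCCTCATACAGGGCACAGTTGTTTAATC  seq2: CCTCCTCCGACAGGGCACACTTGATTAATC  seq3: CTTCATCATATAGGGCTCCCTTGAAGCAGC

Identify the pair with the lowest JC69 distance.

seq1 and seq2

seq1–seq2: 4/30 differ, p = 0.133, d = 0.147.
seq1–seq3: 11/30 differ, p = 0.367, d = 0.503.
seq2–seq3: 11/30 differ, p = 0.367, d = 0.503.
The smallest distance is between seq1 and seq2.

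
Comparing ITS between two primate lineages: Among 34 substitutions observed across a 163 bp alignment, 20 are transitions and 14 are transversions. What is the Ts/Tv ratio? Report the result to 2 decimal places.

1.43

R = 20/14 = 1.428571… ≈ 1.43 (to 2 d.p.).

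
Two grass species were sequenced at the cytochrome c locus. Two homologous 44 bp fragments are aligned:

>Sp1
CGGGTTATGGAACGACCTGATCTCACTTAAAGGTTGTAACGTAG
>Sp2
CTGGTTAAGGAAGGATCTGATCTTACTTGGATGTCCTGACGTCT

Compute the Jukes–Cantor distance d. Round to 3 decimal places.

The sequences differ at 13 of 44 sites, so p = 13/44 ≈ 0.295455.
d = −(3/4) ln(1 − 4p/3) = −0.75 ln(1 − 0.39394) = −0.75 ln(0.60606)
  = −0.75 × (-0.500776) = 0.375582 substitutions/site.

0.376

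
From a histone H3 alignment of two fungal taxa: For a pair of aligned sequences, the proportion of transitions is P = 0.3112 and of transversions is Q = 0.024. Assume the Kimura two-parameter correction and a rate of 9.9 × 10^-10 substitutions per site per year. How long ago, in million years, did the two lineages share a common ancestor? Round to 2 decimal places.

268.73

Under the Kimura two-parameter model, d = −½ ln(1 − 2P − Q) − ¼ ln(1 − 2Q).
1 − 2P − Q = 0.3536, giving −½ ln(0.3536) = 0.519794.
1 − 2Q = 0.952, giving −¼ ln(0.952) = 0.012298.
d = 0.519794 + 0.012298 = 0.532092.
Under a molecular clock d = 2μt, so t = d/(2μ) = 0.532092 / (2 × 9.9 × 10^-10) = 268.73 million years.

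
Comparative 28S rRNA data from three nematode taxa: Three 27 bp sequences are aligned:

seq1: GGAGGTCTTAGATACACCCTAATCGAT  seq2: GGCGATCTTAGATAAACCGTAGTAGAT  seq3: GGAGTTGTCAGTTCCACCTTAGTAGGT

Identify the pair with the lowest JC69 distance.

seq1 and seq2

seq1–seq2: 6/27 differ, p = 0.222, d = 0.264.
seq1–seq3: 9/27 differ, p = 0.333, d = 0.441.
seq2–seq3: 9/27 differ, p = 0.333, d = 0.441.
The smallest distance is between seq1 and seq2.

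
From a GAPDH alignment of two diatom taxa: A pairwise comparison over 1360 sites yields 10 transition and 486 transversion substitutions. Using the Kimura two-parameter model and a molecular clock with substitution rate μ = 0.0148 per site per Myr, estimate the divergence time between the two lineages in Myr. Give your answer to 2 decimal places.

18.45

P = 10/1360 ≈ 0.007353 and Q = 486/1360 ≈ 0.357353.
Under the Kimura two-parameter model, d = −½ ln(1 − 2P − Q) − ¼ ln(1 − 2Q).
1 − 2P − Q = 0.627941, giving −½ ln(0.627941) = 0.232655.
1 − 2Q = 0.285294, giving −¼ ln(0.285294) = 0.313559.
d = 0.232655 + 0.313559 = 0.546214.
Under a molecular clock d = 2μt, so t = d/(2μ) = 0.546214 / (2 × 0.0148) = 18.45 Myr.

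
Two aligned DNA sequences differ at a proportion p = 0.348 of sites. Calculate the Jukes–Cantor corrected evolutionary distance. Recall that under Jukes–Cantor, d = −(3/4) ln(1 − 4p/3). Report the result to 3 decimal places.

d = −(3/4) ln(1 − 4p/3) = −0.75 ln(1 − 0.464) = −0.75 ln(0.536)
  = −0.75 × (-0.623621) = 0.467716 substitutions/site.

0.468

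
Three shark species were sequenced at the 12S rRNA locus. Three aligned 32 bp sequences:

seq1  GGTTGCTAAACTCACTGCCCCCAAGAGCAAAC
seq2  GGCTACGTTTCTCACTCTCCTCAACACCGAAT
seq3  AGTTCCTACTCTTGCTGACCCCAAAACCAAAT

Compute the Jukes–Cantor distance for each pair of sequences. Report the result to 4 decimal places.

d(seq1,seq2) = 0.5851, d(seq1,seq3) = 0.4042, d(seq2,seq3) = 0.5851

seq1–seq2: 13/32 sites differ → p = 0.40625, d = −0.75 ln(1 − 0.541667) = 0.585119 ≈ 0.5851.
seq1–seq3: 10/32 sites differ → p = 0.3125, d = −0.75 ln(1 − 0.416667) = 0.404248 ≈ 0.4042.
seq2–seq3: 13/32 sites differ → p = 0.40625, d = −0.75 ln(1 − 0.541667) = 0.585119 ≈ 0.5851.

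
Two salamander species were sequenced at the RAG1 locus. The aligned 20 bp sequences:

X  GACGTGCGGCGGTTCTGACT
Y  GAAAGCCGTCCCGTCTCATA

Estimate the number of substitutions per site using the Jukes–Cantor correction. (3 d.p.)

The sequences differ at 11 of 20 sites, so p = 11/20 = 0.55.
d = −(3/4) ln(1 − 4p/3) = −0.75 ln(1 − 0.733333) = −0.75 ln(0.266667)
  = −0.75 × (-1.321755) = 0.991316 substitutions/site.

0.991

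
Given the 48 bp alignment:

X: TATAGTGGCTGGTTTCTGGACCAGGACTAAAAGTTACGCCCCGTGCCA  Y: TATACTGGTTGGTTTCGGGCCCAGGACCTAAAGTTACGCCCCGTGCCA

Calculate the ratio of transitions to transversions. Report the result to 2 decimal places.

Transitions are A↔G and C↔T; transversions are all other mismatches.
Transitions: 2. Transversions: 4.
R = 2/4 = 0.50.

0.50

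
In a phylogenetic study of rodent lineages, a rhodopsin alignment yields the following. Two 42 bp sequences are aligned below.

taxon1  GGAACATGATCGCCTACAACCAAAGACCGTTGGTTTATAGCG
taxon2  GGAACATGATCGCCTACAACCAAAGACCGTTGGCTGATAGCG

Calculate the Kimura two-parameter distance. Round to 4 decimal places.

0.0493

Of 42 sites, 1 differences are transitions and 1 are transversions, so P = 1/42 ≈ 0.02381 and Q = 1/42 ≈ 0.02381.
Under the Kimura two-parameter model, d = −½ ln(1 − 2P − Q) − ¼ ln(1 − 2Q).
1 − 2P − Q = 0.92857, giving −½ ln(0.92857) = 0.037055.
1 − 2Q = 0.95238, giving −¼ ln(0.95238) = 0.012198.
d = 0.037055 + 0.012198 = 0.049253.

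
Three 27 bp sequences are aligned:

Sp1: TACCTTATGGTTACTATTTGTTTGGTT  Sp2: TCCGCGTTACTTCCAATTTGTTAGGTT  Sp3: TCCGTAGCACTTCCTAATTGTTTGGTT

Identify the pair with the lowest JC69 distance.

Sp1–Sp2: 10/27 differ, p = 0.370, d = 0.511.
Sp1–Sp3: 9/27 differ, p = 0.333, d = 0.441.
Sp2–Sp3: 7/27 differ, p = 0.259, d = 0.318.
The smallest distance is between Sp2 and Sp3.

Sp2 and Sp3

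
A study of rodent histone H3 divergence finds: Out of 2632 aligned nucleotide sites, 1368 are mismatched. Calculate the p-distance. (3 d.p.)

p = 1368/2632 = 0.519756… ≈ 0.520 (to 3 d.p.).

0.520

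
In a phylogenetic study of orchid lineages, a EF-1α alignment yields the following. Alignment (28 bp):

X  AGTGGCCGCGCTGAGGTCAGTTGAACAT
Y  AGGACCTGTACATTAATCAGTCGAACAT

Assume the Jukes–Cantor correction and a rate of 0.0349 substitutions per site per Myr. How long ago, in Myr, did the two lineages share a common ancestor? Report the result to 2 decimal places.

9.10

The sequences differ at 12 of 28 sites, so p = 12/28 ≈ 0.428571.
d = −(3/4) ln(1 − 4p/3) = −0.75 ln(1 − 0.571428) = −0.75 ln(0.428572)
  = −0.75 × (-0.847297) = 0.635473 substitutions/site.
Under a molecular clock d = 2μt, so t = d/(2μ) = 0.635473 / (2 × 0.0349) = 9.10 Myr.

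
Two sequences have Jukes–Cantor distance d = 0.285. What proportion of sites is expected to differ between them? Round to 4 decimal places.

p = (3/4)(1 − e^(−4d/3)) = 0.75 × (1 − e^(-0.38)) = 0.75 × (1 − 0.683861) = 0.237104.

0.2371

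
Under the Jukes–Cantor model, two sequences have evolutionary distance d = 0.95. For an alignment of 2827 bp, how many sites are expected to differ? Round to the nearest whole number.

Invert JC69: p = (3/4)(1 − e^(−4d/3)) = 0.75 × (1 − e^(-1.266667)) = 0.75 × (1 − 0.281769) = 0.538673.
Expected differing sites = pL ≈ 0.538673 × 2827 = 1522.828571 ≈ 1523.

1523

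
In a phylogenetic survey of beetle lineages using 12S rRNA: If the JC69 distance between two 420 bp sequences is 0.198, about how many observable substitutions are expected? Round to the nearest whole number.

73

Invert JC69: p = (3/4)(1 − e^(−4d/3)) = 0.75 × (1 − e^(-0.264)) = 0.75 × (1 − 0.767974) = 0.174020.
Expected differing sites = pL ≈ 0.174020 × 420 = 73.0884 ≈ 73.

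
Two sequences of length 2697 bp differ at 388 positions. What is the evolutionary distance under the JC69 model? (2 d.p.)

0.16

p = 388/2697 ≈ 0.143864.
d = −(3/4) ln(1 − 4p/3) = −0.75 ln(1 − 0.191819) = −0.75 ln(0.808181)
  = −0.75 × (-0.212969) = 0.159727 substitutions/site.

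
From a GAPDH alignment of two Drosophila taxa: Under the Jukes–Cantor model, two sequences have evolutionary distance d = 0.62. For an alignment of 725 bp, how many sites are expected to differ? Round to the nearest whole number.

Invert JC69: p = (3/4)(1 − e^(−4d/3)) = 0.75 × (1 − e^(-0.826667)) = 0.75 × (1 − 0.437505) = 0.421871.
Expected differing sites = pL ≈ 0.421871 × 725 = 305.856475 ≈ 306.

306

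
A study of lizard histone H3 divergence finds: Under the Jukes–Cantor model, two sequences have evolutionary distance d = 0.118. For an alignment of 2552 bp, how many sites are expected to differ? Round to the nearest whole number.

279

Invert JC69: p = (3/4)(1 − e^(−4d/3)) = 0.75 × (1 − e^(-0.157333)) = 0.75 × (1 − 0.854419) = 0.109186.
Expected differing sites = pL ≈ 0.109186 × 2552 = 278.642672 ≈ 279.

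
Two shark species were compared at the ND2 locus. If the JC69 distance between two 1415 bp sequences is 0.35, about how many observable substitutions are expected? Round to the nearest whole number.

Invert JC69: p = (3/4)(1 − e^(−4d/3)) = 0.75 × (1 − e^(-0.466667)) = 0.75 × (1 − 0.627089) = 0.279683.
Expected differing sites = pL ≈ 0.279683 × 1415 = 395.751445 ≈ 396.

396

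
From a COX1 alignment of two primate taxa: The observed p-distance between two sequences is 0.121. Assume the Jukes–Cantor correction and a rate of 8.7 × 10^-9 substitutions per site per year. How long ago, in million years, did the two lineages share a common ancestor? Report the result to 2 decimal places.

7.58

d = −(3/4) ln(1 − 4p/3) = −0.75 ln(1 − 0.161333) = −0.75 ln(0.838667)
  = −0.75 × (-0.175942) = 0.131957 substitutions/site.
Under a molecular clock d = 2μt, so t = d/(2μ) = 0.131957 / (2 × 8.7 × 10^-9) = 7.58 million years.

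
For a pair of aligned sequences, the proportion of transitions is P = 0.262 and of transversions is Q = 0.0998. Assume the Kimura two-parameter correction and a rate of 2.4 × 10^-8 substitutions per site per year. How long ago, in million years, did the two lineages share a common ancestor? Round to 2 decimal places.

11.34

Under the Kimura two-parameter model, d = −½ ln(1 − 2P − Q) − ¼ ln(1 − 2Q).
1 − 2P − Q = 0.3762, giving −½ ln(0.3762) = 0.488817.
1 − 2Q = 0.8004, giving −¼ ln(0.8004) = 0.055661.
d = 0.488817 + 0.055661 = 0.544478.
Under a molecular clock d = 2μt, so t = d/(2μ) = 0.544478 / (2 × 2.4 × 10^-8) = 11.34 million years.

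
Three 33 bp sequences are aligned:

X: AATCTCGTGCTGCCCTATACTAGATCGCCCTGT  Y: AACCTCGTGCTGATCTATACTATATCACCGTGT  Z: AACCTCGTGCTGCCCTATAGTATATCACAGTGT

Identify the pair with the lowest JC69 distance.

Y and Z

X–Y: 6/33 differ, p = 0.182, d = 0.208.
X–Z: 6/33 differ, p = 0.182, d = 0.208.
Y–Z: 4/33 differ, p = 0.121, d = 0.132.
The smallest distance is between Y and Z.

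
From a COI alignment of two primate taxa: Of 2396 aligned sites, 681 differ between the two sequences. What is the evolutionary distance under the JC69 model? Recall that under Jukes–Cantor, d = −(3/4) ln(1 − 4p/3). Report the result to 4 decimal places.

p = 681/2396 ≈ 0.284224.
d = −(3/4) ln(1 − 4p/3) = −0.75 ln(1 − 0.378965) = −0.75 ln(0.621035)
  = −0.75 × (-0.476368) = 0.357276 substitutions/site.

0.3573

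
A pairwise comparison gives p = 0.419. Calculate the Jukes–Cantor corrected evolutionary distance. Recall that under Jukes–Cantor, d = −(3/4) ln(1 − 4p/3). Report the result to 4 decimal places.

0.6135

d = −(3/4) ln(1 − 4p/3) = −0.75 ln(1 − 0.558667) = −0.75 ln(0.441333)
  = −0.75 × (-0.817956) = 0.613467 substitutions/site.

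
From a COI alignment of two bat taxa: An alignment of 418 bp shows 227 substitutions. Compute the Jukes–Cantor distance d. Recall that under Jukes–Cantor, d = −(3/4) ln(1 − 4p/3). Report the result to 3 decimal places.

p = 227/418 ≈ 0.543062.
d = −(3/4) ln(1 − 4p/3) = −0.75 ln(1 − 0.724083) = −0.75 ln(0.275917)
  = −0.75 × (-1.287655) = 0.965741 substitutions/site.

0.966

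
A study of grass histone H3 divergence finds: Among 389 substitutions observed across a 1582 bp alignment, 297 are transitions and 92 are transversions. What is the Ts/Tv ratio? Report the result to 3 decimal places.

3.228

R = 297/92 = 3.228260… ≈ 3.228 (to 3 d.p.).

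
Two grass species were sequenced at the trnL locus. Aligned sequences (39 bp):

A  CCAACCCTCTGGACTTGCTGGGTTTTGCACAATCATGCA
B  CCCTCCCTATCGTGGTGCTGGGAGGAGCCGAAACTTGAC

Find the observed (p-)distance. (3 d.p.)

0.436

The sequences differ at 17 of 39 positions.
p = 17/39 = 0.435897… ≈ 0.436 (to 3 d.p.).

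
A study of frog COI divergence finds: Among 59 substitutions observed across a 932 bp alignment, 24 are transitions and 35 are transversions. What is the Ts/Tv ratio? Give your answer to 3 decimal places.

R = 24/35 = 0.685714… ≈ 0.686 (to 3 d.p.).

0.686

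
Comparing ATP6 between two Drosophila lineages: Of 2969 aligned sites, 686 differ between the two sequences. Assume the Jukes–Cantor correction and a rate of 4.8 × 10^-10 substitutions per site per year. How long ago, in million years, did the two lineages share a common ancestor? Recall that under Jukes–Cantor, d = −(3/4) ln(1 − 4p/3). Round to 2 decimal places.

287.71

p = 686/2969 ≈ 0.231054.
d = −(3/4) ln(1 − 4p/3) = −0.75 ln(1 − 0.308072) = −0.75 ln(0.691928)
  = −0.75 × (-0.368273) = 0.276205 substitutions/site.
Under a molecular clock d = 2μt, so t = d/(2μ) = 0.276205 / (2 × 4.8 × 10^-10) = 287.71 million years.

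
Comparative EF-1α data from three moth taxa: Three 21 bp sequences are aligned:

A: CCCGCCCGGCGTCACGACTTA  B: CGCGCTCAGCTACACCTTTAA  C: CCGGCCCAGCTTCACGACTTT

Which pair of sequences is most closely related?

A and C

A–B: 9/21 differ, p = 0.429, d = 0.635.
A–C: 4/21 differ, p = 0.190, d = 0.220.
B–C: 9/21 differ, p = 0.429, d = 0.635.
The smallest distance is between A and C.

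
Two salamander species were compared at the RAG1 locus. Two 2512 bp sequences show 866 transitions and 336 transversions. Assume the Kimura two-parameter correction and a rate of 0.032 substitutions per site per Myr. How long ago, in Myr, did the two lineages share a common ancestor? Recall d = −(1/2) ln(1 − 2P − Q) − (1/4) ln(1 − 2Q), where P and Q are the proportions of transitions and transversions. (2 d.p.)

P = 866/2512 ≈ 0.344745 and Q = 336/2512 ≈ 0.133758.
Under the Kimura two-parameter model, d = −½ ln(1 − 2P − Q) − ¼ ln(1 − 2Q).
1 − 2P − Q = 0.176752, giving −½ ln(0.176752) = 0.866504.
1 − 2Q = 0.732484, giving −¼ ln(0.732484) = 0.077828.
d = 0.866504 + 0.077828 = 0.944332.
Under a molecular clock d = 2μt, so t = d/(2μ) = 0.944332 / (2 × 0.032) = 14.76 Myr.

14.76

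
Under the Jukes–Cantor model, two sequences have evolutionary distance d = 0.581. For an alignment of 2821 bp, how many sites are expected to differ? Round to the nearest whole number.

Invert JC69: p = (3/4)(1 − e^(−4d/3)) = 0.75 × (1 − e^(-0.774667)) = 0.75 × (1 − 0.460857) = 0.404357.
Expected differing sites = pL ≈ 0.404357 × 2821 = 1140.691097 ≈ 1141.

1141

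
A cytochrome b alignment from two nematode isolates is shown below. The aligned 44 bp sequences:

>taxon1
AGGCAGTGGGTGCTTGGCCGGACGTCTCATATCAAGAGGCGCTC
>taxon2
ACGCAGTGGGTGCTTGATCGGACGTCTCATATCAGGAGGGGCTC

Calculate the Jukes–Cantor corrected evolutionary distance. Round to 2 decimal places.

0.12

The sequences differ at 5 of 44 sites (2, 17, 18, 35, 40), so p = 5/44 ≈ 0.113636.
d = −(3/4) ln(1 − 4p/3) = −0.75 ln(1 − 0.151515) = −0.75 ln(0.848485)
  = −0.75 × (-0.164303) = 0.123227 substitutions/site.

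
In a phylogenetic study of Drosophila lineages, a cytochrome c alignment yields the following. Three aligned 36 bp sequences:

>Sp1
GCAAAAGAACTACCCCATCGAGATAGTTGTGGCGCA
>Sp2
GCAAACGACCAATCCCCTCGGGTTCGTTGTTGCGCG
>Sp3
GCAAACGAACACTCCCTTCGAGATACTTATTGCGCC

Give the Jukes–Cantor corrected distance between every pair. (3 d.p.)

d(Sp1,Sp2) = 0.347, d(Sp1,Sp3) = 0.304, d(Sp2,Sp3) = 0.304

Sp1–Sp2: 10/36 sites differ → p ≈ 0.277778, d = −0.75 ln(1 − 0.370371) = 0.346968 ≈ 0.347.
Sp1–Sp3: 9/36 sites differ → p = 0.25, d = −0.75 ln(1 − 0.333333) = 0.304098 ≈ 0.304.
Sp2–Sp3: 9/36 sites differ → p = 0.25, d = −0.75 ln(1 − 0.333333) = 0.304098 ≈ 0.304.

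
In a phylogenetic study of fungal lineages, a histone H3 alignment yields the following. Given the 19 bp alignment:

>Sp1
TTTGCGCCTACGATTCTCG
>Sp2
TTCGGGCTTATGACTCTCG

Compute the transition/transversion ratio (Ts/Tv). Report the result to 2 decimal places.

Transitions are A↔G and C↔T; transversions are all other mismatches.
Transitions: 4. Transversions: 1.
R = 4/1 = 4.00.

4.00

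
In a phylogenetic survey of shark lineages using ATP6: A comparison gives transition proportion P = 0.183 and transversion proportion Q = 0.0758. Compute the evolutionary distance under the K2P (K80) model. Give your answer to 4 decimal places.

0.3326

Under the Kimura two-parameter model, d = −½ ln(1 − 2P − Q) − ¼ ln(1 − 2Q).
1 − 2P − Q = 0.5582, giving −½ ln(0.5582) = 0.291519.
1 − 2Q = 0.8484, giving −¼ ln(0.8484) = 0.041101.
d = 0.291519 + 0.041101 = 0.332620.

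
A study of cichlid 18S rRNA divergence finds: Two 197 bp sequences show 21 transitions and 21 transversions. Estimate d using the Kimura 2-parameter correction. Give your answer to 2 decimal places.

0.25

P = 21/197 ≈ 0.106599 and Q = 21/197 ≈ 0.106599.
Under the Kimura two-parameter model, d = −½ ln(1 − 2P − Q) − ¼ ln(1 − 2Q).
1 − 2P − Q = 0.680203, giving −½ ln(0.680203) = 0.192682.
1 − 2Q = 0.786802, giving −¼ ln(0.786802) = 0.059945.
d = 0.192682 + 0.059945 = 0.252627.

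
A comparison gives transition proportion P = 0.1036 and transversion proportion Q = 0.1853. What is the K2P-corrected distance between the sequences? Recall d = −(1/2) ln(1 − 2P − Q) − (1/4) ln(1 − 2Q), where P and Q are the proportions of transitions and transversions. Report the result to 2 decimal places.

Under the Kimura two-parameter model, d = −½ ln(1 − 2P − Q) − ¼ ln(1 − 2Q).
1 − 2P − Q = 0.6075, giving −½ ln(0.6075) = 0.249202.
1 − 2Q = 0.6294, giving −¼ ln(0.6294) = 0.115747.
d = 0.249202 + 0.115747 = 0.364949.

0.36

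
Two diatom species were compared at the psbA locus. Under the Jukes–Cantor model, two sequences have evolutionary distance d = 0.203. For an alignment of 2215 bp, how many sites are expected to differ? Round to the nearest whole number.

Invert JC69: p = (3/4)(1 − e^(−4d/3)) = 0.75 × (1 − e^(-0.270667)) = 0.75 × (1 − 0.762870) = 0.177848.
Expected differing sites = pL ≈ 0.177848 × 2215 = 393.93332 ≈ 394.

394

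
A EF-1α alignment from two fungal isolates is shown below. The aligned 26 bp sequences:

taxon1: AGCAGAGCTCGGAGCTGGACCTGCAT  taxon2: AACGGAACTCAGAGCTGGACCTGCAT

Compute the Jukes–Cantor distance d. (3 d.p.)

0.172

The sequences differ at 4 of 26 sites (2, 4, 7, 11), so p = 4/26 ≈ 0.153846.
d = −(3/4) ln(1 − 4p/3) = −0.75 ln(1 − 0.205128) = −0.75 ln(0.794872)
  = −0.75 × (-0.229574) = 0.172181 substitutions/site.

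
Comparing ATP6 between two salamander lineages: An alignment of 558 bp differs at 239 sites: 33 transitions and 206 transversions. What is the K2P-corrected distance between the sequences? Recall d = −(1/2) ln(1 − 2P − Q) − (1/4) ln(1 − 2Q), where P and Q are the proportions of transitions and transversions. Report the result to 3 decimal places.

0.669

P = 33/558 ≈ 0.05914 and Q = 206/558 ≈ 0.369176.
Under the Kimura two-parameter model, d = −½ ln(1 − 2P − Q) − ¼ ln(1 − 2Q).
1 − 2P − Q = 0.512544, giving −½ ln(0.512544) = 0.334184.
1 − 2Q = 0.261648, giving −¼ ln(0.261648) = 0.335189.
d = 0.334184 + 0.335189 = 0.669373.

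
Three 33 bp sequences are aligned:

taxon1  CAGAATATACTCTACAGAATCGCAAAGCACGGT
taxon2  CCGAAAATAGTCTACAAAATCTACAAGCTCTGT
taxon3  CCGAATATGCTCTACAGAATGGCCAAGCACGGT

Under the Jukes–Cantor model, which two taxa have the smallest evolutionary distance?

taxon1 and taxon3

taxon1–taxon2: 9/33 differ, p = 0.273, d = 0.339.
taxon1–taxon3: 4/33 differ, p = 0.121, d = 0.132.
taxon2–taxon3: 9/33 differ, p = 0.273, d = 0.339.
The smallest distance is between taxon1 and taxon3.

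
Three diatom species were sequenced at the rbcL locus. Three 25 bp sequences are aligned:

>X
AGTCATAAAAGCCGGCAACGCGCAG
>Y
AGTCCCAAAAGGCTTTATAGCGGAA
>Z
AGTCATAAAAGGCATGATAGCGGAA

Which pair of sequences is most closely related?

X–Y: 10/25 differ, p = 0.400, d = 0.572.
X–Z: 8/25 differ, p = 0.320, d = 0.417.
Y–Z: 4/25 differ, p = 0.160, d = 0.180.
The smallest distance is between Y and Z.

Y and Z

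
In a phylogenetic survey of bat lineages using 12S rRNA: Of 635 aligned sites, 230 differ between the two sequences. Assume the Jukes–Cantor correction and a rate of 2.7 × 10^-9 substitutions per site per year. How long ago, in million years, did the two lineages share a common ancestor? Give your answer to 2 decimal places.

91.61

p = 230/635 ≈ 0.362205.
d = −(3/4) ln(1 − 4p/3) = −0.75 ln(1 − 0.48294) = −0.75 ln(0.51706)
  = −0.75 × (-0.659596) = 0.494697 substitutions/site.
Under a molecular clock d = 2μt, so t = d/(2μ) = 0.494697 / (2 × 2.7 × 10^-9) = 91.61 million years.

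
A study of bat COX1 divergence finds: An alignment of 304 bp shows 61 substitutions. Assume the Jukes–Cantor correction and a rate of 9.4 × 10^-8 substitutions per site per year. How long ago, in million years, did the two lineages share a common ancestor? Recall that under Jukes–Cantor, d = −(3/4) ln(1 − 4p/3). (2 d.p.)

1.24

p = 61/304 ≈ 0.200658.
d = −(3/4) ln(1 − 4p/3) = −0.75 ln(1 − 0.267544) = −0.75 ln(0.732456)
  = −0.75 × (-0.311352) = 0.233514 substitutions/site.
Under a molecular clock d = 2μt, so t = d/(2μ) = 0.233514 / (2 × 9.4 × 10^-8) = 1.24 million years.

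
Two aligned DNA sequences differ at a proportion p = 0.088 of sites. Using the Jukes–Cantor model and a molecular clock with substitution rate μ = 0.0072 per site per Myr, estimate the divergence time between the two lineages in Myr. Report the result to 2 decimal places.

d = −(3/4) ln(1 − 4p/3) = −0.75 ln(1 − 0.117333) = −0.75 ln(0.882667)
  = −0.75 × (-0.124807) = 0.093605 substitutions/site.
Under a molecular clock d = 2μt, so t = d/(2μ) = 0.093605 / (2 × 0.0072) = 6.50 Myr.

6.50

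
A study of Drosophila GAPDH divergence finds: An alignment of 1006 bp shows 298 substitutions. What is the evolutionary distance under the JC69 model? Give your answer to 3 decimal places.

0.377

p = 298/1006 ≈ 0.296223.
d = −(3/4) ln(1 − 4p/3) = −0.75 ln(1 − 0.394964) = −0.75 ln(0.605036)
  = −0.75 × (-0.502467) = 0.376850 substitutions/site.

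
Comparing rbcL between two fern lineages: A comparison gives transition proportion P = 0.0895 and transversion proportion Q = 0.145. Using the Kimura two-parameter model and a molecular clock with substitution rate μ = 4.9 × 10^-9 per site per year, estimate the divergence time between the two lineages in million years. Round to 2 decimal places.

28.71

Under the Kimura two-parameter model, d = −½ ln(1 − 2P − Q) − ¼ ln(1 − 2Q).
1 − 2P − Q = 0.676, giving −½ ln(0.676) = 0.195781.
1 − 2Q = 0.71, giving −¼ ln(0.71) = 0.085623.
d = 0.195781 + 0.085623 = 0.281404.
Under a molecular clock d = 2μt, so t = d/(2μ) = 0.281404 / (2 × 4.9 × 10^-9) = 28.71 million years.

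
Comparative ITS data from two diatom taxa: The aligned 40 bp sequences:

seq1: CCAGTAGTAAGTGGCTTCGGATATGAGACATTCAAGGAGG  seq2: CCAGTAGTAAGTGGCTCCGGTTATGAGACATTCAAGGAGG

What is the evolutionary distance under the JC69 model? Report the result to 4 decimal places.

0.0517

The sequences differ at 2 of 40 sites (17, 21), so p = 2/40 = 0.05.
d = −(3/4) ln(1 − 4p/3) = −0.75 ln(1 − 0.066667) = −0.75 ln(0.933333)
  = −0.75 × (-0.068993) = 0.051745 substitutions/site.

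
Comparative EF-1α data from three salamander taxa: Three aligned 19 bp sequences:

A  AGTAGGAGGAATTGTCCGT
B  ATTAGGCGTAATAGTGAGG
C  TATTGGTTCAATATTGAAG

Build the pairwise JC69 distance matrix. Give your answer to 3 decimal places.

d(A,B) = 0.507, d(A,C) = 1.384, d(B,C) = 0.618

A–B: 7/19 sites differ → p ≈ 0.368421, d = −0.75 ln(1 − 0.491228) = 0.506816 ≈ 0.507.
A–C: 12/19 sites differ → p ≈ 0.631579, d = −0.75 ln(1 − 0.842105) = 1.384369 ≈ 1.384.
B–C: 8/19 sites differ → p ≈ 0.421053, d = −0.75 ln(1 − 0.561404) = 0.618132 ≈ 0.618.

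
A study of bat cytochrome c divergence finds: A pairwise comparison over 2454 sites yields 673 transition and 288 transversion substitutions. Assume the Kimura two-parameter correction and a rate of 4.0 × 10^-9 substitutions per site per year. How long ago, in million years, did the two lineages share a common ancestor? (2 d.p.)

76.87

P = 673/2454 ≈ 0.274246 and Q = 288/2454 ≈ 0.117359.
Under the Kimura two-parameter model, d = −½ ln(1 − 2P − Q) − ¼ ln(1 − 2Q).
1 − 2P − Q = 0.334149, giving −½ ln(0.334149) = 0.548084.
1 − 2Q = 0.765282, giving −¼ ln(0.765282) = 0.066878.
d = 0.548084 + 0.066878 = 0.614962.
Under a molecular clock d = 2μt, so t = d/(2μ) = 0.614962 / (2 × 4.0 × 10^-9) = 76.87 million years.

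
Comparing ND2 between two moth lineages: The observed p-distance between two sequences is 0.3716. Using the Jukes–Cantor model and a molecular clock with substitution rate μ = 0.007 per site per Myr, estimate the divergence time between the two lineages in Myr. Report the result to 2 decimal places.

36.65

d = −(3/4) ln(1 − 4p/3) = −0.75 ln(1 − 0.495467) = −0.75 ln(0.504533)
  = −0.75 × (-0.684122) = 0.513092 substitutions/site.
Under a molecular clock d = 2μt, so t = d/(2μ) = 0.513092 / (2 × 0.007) = 36.65 Myr.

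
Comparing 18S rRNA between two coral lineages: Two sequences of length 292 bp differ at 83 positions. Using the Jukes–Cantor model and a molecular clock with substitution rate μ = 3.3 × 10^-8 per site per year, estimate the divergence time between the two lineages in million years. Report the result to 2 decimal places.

p = 83/292 ≈ 0.284247.
d = −(3/4) ln(1 − 4p/3) = −0.75 ln(1 − 0.378996) = −0.75 ln(0.621004)
  = −0.75 × (-0.476418) = 0.357314 substitutions/site.
Under a molecular clock d = 2μt, so t = d/(2μ) = 0.357314 / (2 × 3.3 × 10^-8) = 5.41 million years.

5.41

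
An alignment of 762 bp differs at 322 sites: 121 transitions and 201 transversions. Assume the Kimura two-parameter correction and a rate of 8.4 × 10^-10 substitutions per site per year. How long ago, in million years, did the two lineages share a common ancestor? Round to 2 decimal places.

P = 121/762 ≈ 0.158793 and Q = 201/762 ≈ 0.26378.
Under the Kimura two-parameter model, d = −½ ln(1 − 2P − Q) − ¼ ln(1 − 2Q).
1 − 2P − Q = 0.418634, giving −½ ln(0.418634) = 0.435379.
1 − 2Q = 0.47244, giving −¼ ln(0.47244) = 0.187461.
d = 0.435379 + 0.187461 = 0.622840.
Under a molecular clock d = 2μt, so t = d/(2μ) = 0.622840 / (2 × 8.4 × 10^-10) = 370.74 million years.

370.74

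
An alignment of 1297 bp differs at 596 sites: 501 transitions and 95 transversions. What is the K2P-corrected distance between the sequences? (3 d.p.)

0.974

P = 501/1297 ≈ 0.386276 and Q = 95/1297 ≈ 0.073246.
Under the Kimura two-parameter model, d = −½ ln(1 − 2P − Q) − ¼ ln(1 − 2Q).
1 − 2P − Q = 0.154202, giving −½ ln(0.154202) = 0.934746.
1 − 2Q = 0.853508, giving −¼ ln(0.853508) = 0.039600.
d = 0.934746 + 0.039600 = 0.974346.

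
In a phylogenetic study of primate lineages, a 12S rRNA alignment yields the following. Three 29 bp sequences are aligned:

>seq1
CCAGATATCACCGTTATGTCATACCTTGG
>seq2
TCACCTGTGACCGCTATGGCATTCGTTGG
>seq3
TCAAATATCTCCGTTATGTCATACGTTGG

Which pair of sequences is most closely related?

seq1–seq2: 9/29 differ, p = 0.310, d = 0.401.
seq1–seq3: 4/29 differ, p = 0.138, d = 0.152.
seq2–seq3: 8/29 differ, p = 0.276, d = 0.344.
The smallest distance is between seq1 and seq3.

seq1 and seq3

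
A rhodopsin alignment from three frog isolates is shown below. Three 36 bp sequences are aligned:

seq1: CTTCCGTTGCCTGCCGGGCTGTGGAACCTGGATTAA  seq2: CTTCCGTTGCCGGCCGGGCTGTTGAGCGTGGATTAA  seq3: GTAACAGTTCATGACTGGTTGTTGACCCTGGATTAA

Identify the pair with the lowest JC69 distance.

seq1 and seq2

seq1–seq2: 4/36 differ, p = 0.111, d = 0.120.
seq1–seq3: 12/36 differ, p = 0.333, d = 0.441.
seq2–seq3: 13/36 differ, p = 0.361, d = 0.493.
The smallest distance is between seq1 and seq2.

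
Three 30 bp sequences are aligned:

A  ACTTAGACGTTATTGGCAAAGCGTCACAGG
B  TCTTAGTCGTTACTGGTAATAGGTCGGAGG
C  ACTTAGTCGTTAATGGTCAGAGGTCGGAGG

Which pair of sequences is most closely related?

A–B: 9/30 differ, p = 0.300, d = 0.383.
A–C: 9/30 differ, p = 0.300, d = 0.383.
B–C: 4/30 differ, p = 0.133, d = 0.147.
The smallest distance is between B and C.

B and C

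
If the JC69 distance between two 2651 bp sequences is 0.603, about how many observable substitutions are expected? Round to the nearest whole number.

1098

Invert JC69: p = (3/4)(1 − e^(−4d/3)) = 0.75 × (1 − e^(-0.804)) = 0.75 × (1 − 0.447535) = 0.414349.
Expected differing sites = pL ≈ 0.414349 × 2651 = 1098.439199 ≈ 1098.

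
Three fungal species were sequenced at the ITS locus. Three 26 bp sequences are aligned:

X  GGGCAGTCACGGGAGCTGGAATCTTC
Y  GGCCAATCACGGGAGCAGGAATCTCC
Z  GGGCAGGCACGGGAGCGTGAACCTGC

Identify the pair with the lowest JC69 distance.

X–Y: 4/26 differ, p = 0.154, d = 0.172.
X–Z: 5/26 differ, p = 0.192, d = 0.222.
Y–Z: 7/26 differ, p = 0.269, d = 0.334.
The smallest distance is between X and Y.

X and Y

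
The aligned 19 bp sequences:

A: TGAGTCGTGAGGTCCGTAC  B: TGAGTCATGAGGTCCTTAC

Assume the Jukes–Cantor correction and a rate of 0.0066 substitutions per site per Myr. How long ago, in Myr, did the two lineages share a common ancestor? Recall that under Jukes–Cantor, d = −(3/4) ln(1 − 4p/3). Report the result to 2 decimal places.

8.59

The sequences differ at 2 of 19 sites (7, 16), so p = 2/19 ≈ 0.105263.
d = −(3/4) ln(1 − 4p/3) = −0.75 ln(1 − 0.140351) = −0.75 ln(0.859649)
  = −0.75 × (-0.151231) = 0.113423 substitutions/site.
Under a molecular clock d = 2μt, so t = d/(2μ) = 0.113423 / (2 × 0.0066) = 8.59 Myr.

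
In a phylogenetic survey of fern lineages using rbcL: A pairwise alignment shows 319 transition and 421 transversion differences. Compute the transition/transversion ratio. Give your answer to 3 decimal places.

0.758

R = 319/421 = 0.757719… ≈ 0.758 (to 3 d.p.).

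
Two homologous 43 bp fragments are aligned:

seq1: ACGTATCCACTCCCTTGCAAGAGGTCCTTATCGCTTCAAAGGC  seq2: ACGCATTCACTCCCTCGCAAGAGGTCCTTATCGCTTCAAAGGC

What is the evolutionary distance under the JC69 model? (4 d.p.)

The sequences differ at 3 of 43 sites (4, 7, 16), so p = 3/43 ≈ 0.069767.
d = −(3/4) ln(1 − 4p/3) = −0.75 ln(1 − 0.093023) = −0.75 ln(0.906977)
  = −0.75 × (-0.097638) = 0.073229 substitutions/site.

0.0732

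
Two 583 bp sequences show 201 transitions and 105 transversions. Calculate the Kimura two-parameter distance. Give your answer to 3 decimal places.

1.130

P = 201/583 ≈ 0.344768 and Q = 105/583 ≈ 0.180103.
Under the Kimura two-parameter model, d = −½ ln(1 − 2P − Q) − ¼ ln(1 − 2Q).
1 − 2P − Q = 0.130361, giving −½ ln(0.130361) = 1.018724.
1 − 2Q = 0.639794, giving −¼ ln(0.639794) = 0.111652.
d = 1.018724 + 0.111652 = 1.130376.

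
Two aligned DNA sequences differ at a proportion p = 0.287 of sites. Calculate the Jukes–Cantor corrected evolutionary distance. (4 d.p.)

0.3618

d = −(3/4) ln(1 − 4p/3) = −0.75 ln(1 − 0.382667) = −0.75 ln(0.617333)
  = −0.75 × (-0.482347) = 0.361760 substitutions/site.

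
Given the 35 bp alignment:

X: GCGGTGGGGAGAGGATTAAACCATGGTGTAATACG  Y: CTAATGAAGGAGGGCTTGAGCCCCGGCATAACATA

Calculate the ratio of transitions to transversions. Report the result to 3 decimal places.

Transitions are A↔G and C↔T; transversions are all other mismatches.
Transitions: 16. Transversions: 3.
R = 16/3 = 5.333333… ≈ 5.333 (to 3 d.p.).

5.333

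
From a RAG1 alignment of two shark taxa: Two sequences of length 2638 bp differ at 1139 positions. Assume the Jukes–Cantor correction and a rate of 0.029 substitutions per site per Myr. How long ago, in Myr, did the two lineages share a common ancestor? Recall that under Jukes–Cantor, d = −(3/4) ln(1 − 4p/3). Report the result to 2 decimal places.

p = 1139/2638 ≈ 0.431766.
d = −(3/4) ln(1 − 4p/3) = −0.75 ln(1 − 0.575688) = −0.75 ln(0.424312)
  = −0.75 × (-0.857286) = 0.642965 substitutions/site.
Under a molecular clock d = 2μt, so t = d/(2μ) = 0.642965 / (2 × 0.029) = 11.09 Myr.

11.09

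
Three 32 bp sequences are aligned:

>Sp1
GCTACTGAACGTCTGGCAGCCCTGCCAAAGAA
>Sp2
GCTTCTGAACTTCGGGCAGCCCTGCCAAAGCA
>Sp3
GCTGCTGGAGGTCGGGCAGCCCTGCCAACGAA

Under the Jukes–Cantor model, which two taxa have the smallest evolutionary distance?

Sp1–Sp2: 4/32 differ, p = 0.125, d = 0.137.
Sp1–Sp3: 5/32 differ, p = 0.156, d = 0.175.
Sp2–Sp3: 6/32 differ, p = 0.188, d = 0.216.
The smallest distance is between Sp1 and Sp2.

Sp1 and Sp2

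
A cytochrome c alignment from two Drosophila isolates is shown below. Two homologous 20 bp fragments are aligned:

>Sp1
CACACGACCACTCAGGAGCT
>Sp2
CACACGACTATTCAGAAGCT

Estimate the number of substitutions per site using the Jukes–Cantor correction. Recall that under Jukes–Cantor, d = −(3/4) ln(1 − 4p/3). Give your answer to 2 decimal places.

The sequences differ at 3 of 20 sites (9, 11, 16), so p = 3/20 = 0.15.
d = −(3/4) ln(1 − 4p/3) = −0.75 ln(1 − 0.2) = −0.75 ln(0.8)
  = −0.75 × (-0.223144) = 0.167358 substitutions/site.

0.17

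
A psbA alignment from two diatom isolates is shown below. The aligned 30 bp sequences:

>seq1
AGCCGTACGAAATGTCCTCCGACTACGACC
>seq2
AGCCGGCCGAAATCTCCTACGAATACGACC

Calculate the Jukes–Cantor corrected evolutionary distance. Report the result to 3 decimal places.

The sequences differ at 5 of 30 sites (6, 7, 14, 19, 23), so p = 5/30 ≈ 0.166667.
d = −(3/4) ln(1 − 4p/3) = −0.75 ln(1 − 0.222223) = −0.75 ln(0.777777)
  = −0.75 × (-0.251315) = 0.188486 substitutions/site.

0.188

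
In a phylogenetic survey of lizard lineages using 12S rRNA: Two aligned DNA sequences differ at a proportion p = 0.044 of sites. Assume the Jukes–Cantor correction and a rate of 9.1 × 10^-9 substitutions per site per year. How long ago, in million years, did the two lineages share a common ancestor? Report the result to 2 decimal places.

2.49

d = −(3/4) ln(1 − 4p/3) = −0.75 ln(1 − 0.058667) = −0.75 ln(0.941333)
  = −0.75 × (-0.060458) = 0.045344 substitutions/site.
Under a molecular clock d = 2μt, so t = d/(2μ) = 0.045344 / (2 × 9.1 × 10^-9) = 2.49 million years.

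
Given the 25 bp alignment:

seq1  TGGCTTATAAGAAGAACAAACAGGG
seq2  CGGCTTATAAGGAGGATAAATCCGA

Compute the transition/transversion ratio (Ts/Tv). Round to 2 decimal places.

Transitions are A↔G and C↔T; transversions are all other mismatches.
Transitions: 6. Transversions: 2.
R = 6/2 = 3.00.

3.00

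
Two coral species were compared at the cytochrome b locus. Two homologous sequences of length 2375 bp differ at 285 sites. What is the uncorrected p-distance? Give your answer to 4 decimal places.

0.1200

p = 285/2375 = 0.1200.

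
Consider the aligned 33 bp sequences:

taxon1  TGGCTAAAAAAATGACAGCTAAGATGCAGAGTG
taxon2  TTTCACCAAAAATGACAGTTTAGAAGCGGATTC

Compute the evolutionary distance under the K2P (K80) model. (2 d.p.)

0.45

Of 33 sites, 2 differences are transitions and 9 are transversions, so P = 2/33 ≈ 0.060606 and Q = 9/33 ≈ 0.272727.
Under the Kimura two-parameter model, d = −½ ln(1 − 2P − Q) − ¼ ln(1 − 2Q).
1 − 2P − Q = 0.606061, giving −½ ln(0.606061) = 0.250387.
1 − 2Q = 0.454546, giving −¼ ln(0.454546) = 0.197114.
d = 0.250387 + 0.197114 = 0.447501.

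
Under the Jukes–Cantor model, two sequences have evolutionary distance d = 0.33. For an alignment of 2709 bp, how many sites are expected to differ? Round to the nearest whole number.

723

Invert JC69: p = (3/4)(1 − e^(−4d/3)) = 0.75 × (1 − e^(-0.44)) = 0.75 × (1 − 0.644036) = 0.266973.
Expected differing sites = pL ≈ 0.266973 × 2709 = 723.229857 ≈ 723.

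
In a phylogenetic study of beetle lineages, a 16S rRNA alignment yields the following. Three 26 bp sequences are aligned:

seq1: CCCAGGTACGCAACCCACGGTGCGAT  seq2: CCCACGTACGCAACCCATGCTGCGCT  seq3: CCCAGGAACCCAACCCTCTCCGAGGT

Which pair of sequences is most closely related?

seq1–seq2: 4/26 differ, p = 0.154, d = 0.172.
seq1–seq3: 8/26 differ, p = 0.308, d = 0.396.
seq2–seq3: 9/26 differ, p = 0.346, d = 0.464.
The smallest distance is between seq1 and seq2.

seq1 and seq2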